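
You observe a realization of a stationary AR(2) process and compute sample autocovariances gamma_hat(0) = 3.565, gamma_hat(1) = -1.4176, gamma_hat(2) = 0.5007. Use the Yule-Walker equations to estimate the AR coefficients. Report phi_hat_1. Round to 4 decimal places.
\hat\phi_{1} = -0.4060

The Yule-Walker equations for an AR(p) process read, in matrix form,
  Gamma_p phi = r_p,   with   (Gamma_p)_{ij} = gamma(|i - j|),
                       (r_p)_i = gamma(i),   i,j = 1..p.
Substitute the sample gammas (Toeplitz matrix and right-hand side of size 2):
  Gamma_p = [[3.565, -1.4176], [-1.4176, 3.565]]
  r_p     = [-1.4176, 0.5007]
Written out:
  3.565 phi_1 - 1.4176 phi_2 = -1.4176
  -1.4176 phi_1 + 3.565 phi_2 = 0.5007
Solve by Cramer's rule:
  det = gamma(0)^2 - gamma(1)^2 = (3.565)^2 - (-1.4176)^2 = 12.709225 - 2.00958976 = 10.69963524
  phi_hat_1 = [gamma(1) gamma(0) - gamma(1) gamma(2)] / det = [(-1.4176)(3.565) - (-1.4176)(0.5007)] / 10.69963524 = -4.34395168 / 10.69963524 = -0.406
  phi_hat_2 = [gamma(0) gamma(2) - gamma(1)^2] / det = [(3.565)(0.5007) - (-1.4176)^2] / 10.69963524 = -0.22459426 / 10.69963524 = -0.021
So phi_hat = [-0.4060, -0.0210].
Therefore phi_hat_1 = -0.4060.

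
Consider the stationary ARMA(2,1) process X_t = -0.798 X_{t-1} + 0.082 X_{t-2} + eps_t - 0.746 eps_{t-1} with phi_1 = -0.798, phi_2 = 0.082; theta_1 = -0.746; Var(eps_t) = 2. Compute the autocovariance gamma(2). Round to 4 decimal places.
\gamma(2) = 19.5363

Multiply the model equation by X_{t-k} and take expectations. With theta_0 = psi_0 = 1 and psi_j the MA(infinity) weights, this gives
  gamma(k) - sum_i phi_i gamma(k-i) = c_k,
  c_k = sigma^2 * sum_{j=k..q} theta_j psi_{j-k}   (c_k = 0 for k > q),
using gamma(-m) = gamma(m).
psi-weights needed (psi_j = theta_j + sum_i phi_i psi_{j-i}):
  psi_1 = theta_1 + phi_1 = -0.746 + (-0.798) = -1.544
Right-hand sides:
  c_0 = sigma^2 (1 + theta_1 psi_1) = 2 * (1 + (-0.746)(-1.544)) = 2 * 2.151824 = 4.303648
  c_1 = sigma^2 theta_1 = 2 * (-0.746) = -1.492
  c_2 = 0
Equations for k = 0, 1, 2 (AR order 2, c_2 = 0):
  (E0) gamma(0) = phi_1 gamma(1) + phi_2 gamma(2) + c_0
  (E1) gamma(1) = phi_1 gamma(0) + phi_2 gamma(1) + c_1
  (E2) gamma(2) = phi_1 gamma(1) + phi_2 gamma(0)
From (E1): gamma(1) = A gamma(0) + B with
  A = phi_1 / (1 - phi_2) = -0.798 / 0.918 = -0.869281,   B = c_1 / (1 - phi_2) = -1.492 / 0.918 = -1.625272.
Insert (E2) into (E0): gamma(0) (1 - phi_2^2) = phi_1 (1 + phi_2) gamma(1) + c_0.
  phi_1 (1 + phi_2) = (-0.798)(1.082) = -0.863436,   1 - phi_2^2 = 0.993276.
Replace gamma(1) by A gamma(0) + B and collect gamma(0):
  gamma(0) [0.993276 - (-0.863436)(-0.869281)] = (-0.863436)(-1.625272) + 4.303648
  gamma(0) * 0.242707 = 5.706967
  gamma(0) = 5.706967 / 0.242707 = 23.513768.
  gamma(1) = A gamma(0) + B = (-0.869281)(23.513768) + (-1.625272) = -22.065345.
  gamma(2) = phi_1 gamma(1) + phi_2 gamma(0) = (-0.798)(-22.065345) + (0.082)(23.513768) = 19.536274.
Therefore gamma(2) = 19.5363 (to 4 decimal places).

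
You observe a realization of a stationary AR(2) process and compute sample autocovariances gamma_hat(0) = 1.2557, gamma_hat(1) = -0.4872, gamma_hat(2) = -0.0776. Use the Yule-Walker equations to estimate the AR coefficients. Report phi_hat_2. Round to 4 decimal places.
\hat\phi_{2} = -0.2500

The Yule-Walker equations for an AR(p) process read, in matrix form,
  Gamma_p phi = r_p,   with   (Gamma_p)_{ij} = gamma(|i - j|),
                       (r_p)_i = gamma(i),   i,j = 1..p.
Substitute the sample gammas (Toeplitz matrix and right-hand side of size 2):
  Gamma_p = [[1.2557, -0.4872], [-0.4872, 1.2557]]
  r_p     = [-0.4872, -0.0776]
Written out:
  1.2557 phi_1 - 0.4872 phi_2 = -0.4872
  -0.4872 phi_1 + 1.2557 phi_2 = -0.0776
Solve by Cramer's rule:
  det = gamma(0)^2 - gamma(1)^2 = (1.2557)^2 - (-0.4872)^2 = 1.57678249 - 0.23736384 = 1.33941865
  phi_hat_1 = [gamma(1) gamma(0) - gamma(1) gamma(2)] / det = [(-0.4872)(1.2557) - (-0.4872)(-0.0776)] / 1.33941865 = -0.64958376 / 1.33941865 = -0.485
  phi_hat_2 = [gamma(0) gamma(2) - gamma(1)^2] / det = [(1.2557)(-0.0776) - (-0.4872)^2] / 1.33941865 = -0.33480616 / 1.33941865 = -0.25
So phi_hat = [-0.4850, -0.2500].
Therefore phi_hat_2 = -0.2500.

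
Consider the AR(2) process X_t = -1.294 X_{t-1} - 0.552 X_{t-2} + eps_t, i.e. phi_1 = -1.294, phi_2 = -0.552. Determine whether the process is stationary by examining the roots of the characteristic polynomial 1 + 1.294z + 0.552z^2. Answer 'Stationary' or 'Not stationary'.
\text{Stationary}

The AR(p) characteristic polynomial is P(z) = 1 + 1.294z + 0.552z^2.
Stationarity requires all roots to lie outside the unit circle, i.e. |z| > 1 for every root.
Set 1 + (1.294) z + (0.552) z^2 = 0, i.e. a z^2 + b z + c = 0 with a = 0.552, b = 1.294, c = 1.
Discriminant D = b^2 - 4ac = (1.294)^2 - 4*(0.552)*1 = 1.674436 - (2.208) = -0.533564.
D < 0, so the roots are the complex-conjugate pair z = (-b +/- i sqrt(-D)) / (2a) = -1.1721 +/- 0.6616i.
For a conjugate pair |z|^2 = z * conj(z) = (product of roots) = c/a = 1/(0.552) = 1.811594, so |z| = sqrt(1.811594) = 1.346 for both roots.
Moduli of all roots: 1.3460, 1.3460.
All moduli strictly greater than 1? Yes.
Verdict: Stationary.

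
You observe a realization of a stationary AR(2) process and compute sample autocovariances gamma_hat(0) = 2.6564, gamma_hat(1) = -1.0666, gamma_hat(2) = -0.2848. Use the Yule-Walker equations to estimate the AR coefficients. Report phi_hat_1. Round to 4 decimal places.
\hat\phi_{1} = -0.5300

The Yule-Walker equations for an AR(p) process read, in matrix form,
  Gamma_p phi = r_p,   with   (Gamma_p)_{ij} = gamma(|i - j|),
                       (r_p)_i = gamma(i),   i,j = 1..p.
Substitute the sample gammas (Toeplitz matrix and right-hand side of size 2):
  Gamma_p = [[2.6564, -1.0666], [-1.0666, 2.6564]]
  r_p     = [-1.0666, -0.2848]
Written out:
  2.6564 phi_1 - 1.0666 phi_2 = -1.0666
  -1.0666 phi_1 + 2.6564 phi_2 = -0.2848
Solve by Cramer's rule:
  det = gamma(0)^2 - gamma(1)^2 = (2.6564)^2 - (-1.0666)^2 = 7.05646096 - 1.13763556 = 5.9188254
  phi_hat_1 = [gamma(1) gamma(0) - gamma(1) gamma(2)] / det = [(-1.0666)(2.6564) - (-1.0666)(-0.2848)] / 5.9188254 = -3.13708392 / 5.9188254 = -0.53
  phi_hat_2 = [gamma(0) gamma(2) - gamma(1)^2] / det = [(2.6564)(-0.2848) - (-1.0666)^2] / 5.9188254 = -1.89417828 / 5.9188254 = -0.32
So phi_hat = [-0.5300, -0.3200].
Therefore phi_hat_1 = -0.5300.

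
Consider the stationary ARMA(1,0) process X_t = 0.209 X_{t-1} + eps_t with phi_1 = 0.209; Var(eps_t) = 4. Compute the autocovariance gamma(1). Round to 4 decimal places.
\gamma(1) = 0.8742

Multiply the model equation by X_{t-k} and take expectations. With theta_0 = psi_0 = 1 and psi_j the MA(infinity) weights, this gives
  gamma(k) - sum_i phi_i gamma(k-i) = c_k,
  c_k = sigma^2 * sum_{j=k..q} theta_j psi_{j-k}   (c_k = 0 for k > q),
using gamma(-m) = gamma(m).
Pure AR (q = 0): c_0 = sigma^2 = 4, c_k = 0 for k >= 1.
Equations for k = 0 and k = 1 (AR order 1):
  gamma(0) = phi_1 gamma(1) + c_0
  gamma(1) = phi_1 gamma(0) + c_1
Substituting the second into the first: gamma(0) (1 - phi_1^2) = c_0 + phi_1 c_1, so
  gamma(0) = c_0 / (1 - phi_1^2) = 4 / (1 - (0.209)^2) = 4 / 0.956319 = 4.182705.
  gamma(1) = phi_1 gamma(0) = (0.209)(4.182705) = 0.874185.
Therefore gamma(1) = 0.8742 (to 4 decimal places).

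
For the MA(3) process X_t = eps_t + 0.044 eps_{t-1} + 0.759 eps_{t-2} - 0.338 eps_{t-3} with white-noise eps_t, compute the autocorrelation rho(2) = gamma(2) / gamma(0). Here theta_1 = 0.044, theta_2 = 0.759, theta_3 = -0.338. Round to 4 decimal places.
\rho(2) = 0.4397

For an MA(q) process with theta_0 = 1, the autocovariance is
  gamma(k) = sigma^2 * sum_{i=0..q-k} theta_i * theta_{i+k},
and rho(k) = gamma(k) / gamma(0). Sigma^2 cancels.
  numerator   = (1)*(0.759) + (0.044)*(-0.338) = 0.744128.
  denominator = (1)^2 + (0.044)^2 + (0.759)^2 + (-0.338)^2 = 1.692261.
  rho(2) = 0.744128 / 1.692261 = 0.4397.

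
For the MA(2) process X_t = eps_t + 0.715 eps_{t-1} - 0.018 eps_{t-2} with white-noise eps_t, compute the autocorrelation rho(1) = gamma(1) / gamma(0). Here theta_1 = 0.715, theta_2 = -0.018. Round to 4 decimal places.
\rho(1) = 0.4645

For an MA(q) process with theta_0 = 1, the autocovariance is
  gamma(k) = sigma^2 * sum_{i=0..q-k} theta_i * theta_{i+k},
and rho(k) = gamma(k) / gamma(0). Sigma^2 cancels.
  numerator   = (1)*(0.715) + (0.715)*(-0.018) = 0.70213.
  denominator = (1)^2 + (0.715)^2 + (-0.018)^2 = 1.511549.
  rho(1) = 0.70213 / 1.511549 = 0.4645.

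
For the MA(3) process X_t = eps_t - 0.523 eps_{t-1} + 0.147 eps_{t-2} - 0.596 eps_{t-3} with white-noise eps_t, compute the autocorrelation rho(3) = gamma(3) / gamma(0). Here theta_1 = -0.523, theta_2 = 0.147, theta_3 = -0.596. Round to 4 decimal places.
\rho(3) = -0.3611

For an MA(q) process with theta_0 = 1, the autocovariance is
  gamma(k) = sigma^2 * sum_{i=0..q-k} theta_i * theta_{i+k},
and rho(k) = gamma(k) / gamma(0). Sigma^2 cancels.
  numerator   = (1)*(-0.596) = -0.596.
  denominator = (1)^2 + (-0.523)^2 + (0.147)^2 + (-0.596)^2 = 1.650354.
  rho(3) = -0.596 / 1.650354 = -0.3611.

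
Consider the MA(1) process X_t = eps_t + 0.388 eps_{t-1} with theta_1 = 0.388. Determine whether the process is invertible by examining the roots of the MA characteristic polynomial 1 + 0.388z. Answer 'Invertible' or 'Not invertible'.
\text{Invertible}

The MA(q) characteristic polynomial is P(z) = 1 + 0.388z.
Invertibility requires all roots to lie outside the unit circle, i.e. |z| > 1 for every root.
This is linear in z: 1 + (0.388) z = 0  =>  z = -1/(0.388) = -2.57732,  |z| = 2.57732.
Moduli of all roots: 2.5773.
All moduli strictly greater than 1? Yes.
Verdict: Invertible.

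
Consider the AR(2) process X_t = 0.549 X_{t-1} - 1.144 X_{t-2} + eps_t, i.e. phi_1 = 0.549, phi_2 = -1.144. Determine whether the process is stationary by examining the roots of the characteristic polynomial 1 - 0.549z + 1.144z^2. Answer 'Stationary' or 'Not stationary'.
\text{Not stationary}

The AR(p) characteristic polynomial is P(z) = 1 - 0.549z + 1.144z^2.
Stationarity requires all roots to lie outside the unit circle, i.e. |z| > 1 for every root.
Set 1 + (-0.549) z + (1.144) z^2 = 0, i.e. a z^2 + b z + c = 0 with a = 1.144, b = -0.549, c = 1.
Discriminant D = b^2 - 4ac = (-0.549)^2 - 4*(1.144)*1 = 0.301401 - (4.576) = -4.274599.
D < 0, so the roots are the complex-conjugate pair z = (-b +/- i sqrt(-D)) / (2a) = 0.2399 +/- 0.9036i.
For a conjugate pair |z|^2 = z * conj(z) = (product of roots) = c/a = 1/(1.144) = 0.874126, so |z| = sqrt(0.874126) = 0.9349 for both roots.
Moduli of all roots: 0.9349, 0.9349.
All moduli strictly greater than 1? No.
Verdict: Not stationary.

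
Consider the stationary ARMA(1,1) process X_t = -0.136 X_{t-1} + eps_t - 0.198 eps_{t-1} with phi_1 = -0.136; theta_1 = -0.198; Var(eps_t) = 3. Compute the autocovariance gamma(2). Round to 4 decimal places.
\gamma(2) = 0.1426

Multiply the model equation by X_{t-k} and take expectations. With theta_0 = psi_0 = 1 and psi_j the MA(infinity) weights, this gives
  gamma(k) - sum_i phi_i gamma(k-i) = c_k,
  c_k = sigma^2 * sum_{j=k..q} theta_j psi_{j-k}   (c_k = 0 for k > q),
using gamma(-m) = gamma(m).
psi-weights needed (psi_j = theta_j + sum_i phi_i psi_{j-i}):
  psi_1 = theta_1 + phi_1 = -0.198 + (-0.136) = -0.334
Right-hand sides:
  c_0 = sigma^2 (1 + theta_1 psi_1) = 3 * (1 + (-0.198)(-0.334)) = 3 * 1.066132 = 3.198396
  c_1 = sigma^2 theta_1 = 3 * (-0.198) = -0.594
  c_2 = 0
Equations for k = 0 and k = 1 (AR order 1):
  gamma(0) = phi_1 gamma(1) + c_0
  gamma(1) = phi_1 gamma(0) + c_1
Substituting the second into the first: gamma(0) (1 - phi_1^2) = c_0 + phi_1 c_1, so
  gamma(0) = (c_0 + phi_1 c_1) / (1 - phi_1^2) = (3.198396 + (-0.136)(-0.594)) / (1 - (-0.136)^2) = 3.27918 / 0.981504 = 3.340975.
  gamma(1) = phi_1 gamma(0) + c_1 = (-0.136)(3.340975) + (-0.594) = -1.048373.
For k = 2 (> q): gamma(2) = phi_1 gamma(1) = (-0.136)(-1.048373) = 0.142579.
Therefore gamma(2) = 0.1426 (to 4 decimal places).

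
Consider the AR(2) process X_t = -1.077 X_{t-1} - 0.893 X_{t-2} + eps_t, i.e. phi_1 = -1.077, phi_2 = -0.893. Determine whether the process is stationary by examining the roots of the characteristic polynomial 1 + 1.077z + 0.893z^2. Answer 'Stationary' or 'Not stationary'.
\text{Stationary}

The AR(p) characteristic polynomial is P(z) = 1 + 1.077z + 0.893z^2.
Stationarity requires all roots to lie outside the unit circle, i.e. |z| > 1 for every root.
Set 1 + (1.077) z + (0.893) z^2 = 0, i.e. a z^2 + b z + c = 0 with a = 0.893, b = 1.077, c = 1.
Discriminant D = b^2 - 4ac = (1.077)^2 - 4*(0.893)*1 = 1.159929 - (3.572) = -2.412071.
D < 0, so the roots are the complex-conjugate pair z = (-b +/- i sqrt(-D)) / (2a) = -0.603 +/- 0.8696i.
For a conjugate pair |z|^2 = z * conj(z) = (product of roots) = c/a = 1/(0.893) = 1.119821, so |z| = sqrt(1.119821) = 1.0582 for both roots.
Moduli of all roots: 1.0582, 1.0582.
All moduli strictly greater than 1? Yes.
Verdict: Stationary.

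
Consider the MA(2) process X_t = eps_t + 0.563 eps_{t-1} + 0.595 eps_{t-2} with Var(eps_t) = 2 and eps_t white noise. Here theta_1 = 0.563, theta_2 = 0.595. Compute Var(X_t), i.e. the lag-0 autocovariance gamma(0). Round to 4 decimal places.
\gamma(0) = 3.3420

For an MA(q) process X_t = eps_t + sum_i theta_i eps_{t-i} with
Var(eps_t) = sigma^2, the variance is
  gamma(0) = sigma^2 * (1 + sum_i theta_i^2).
  sum_i theta_i^2 = (0.563)^2 + (0.595)^2 = 0.316969 + 0.354025 = 0.670994.
  gamma(0) = 2 * (1 + 0.670994) = 2 * 1.670994 = 3.341988, which rounds to 3.3420.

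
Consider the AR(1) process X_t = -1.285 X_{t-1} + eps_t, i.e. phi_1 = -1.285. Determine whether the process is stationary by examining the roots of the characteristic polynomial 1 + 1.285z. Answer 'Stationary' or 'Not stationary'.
\text{Not stationary}

The AR(p) characteristic polynomial is P(z) = 1 + 1.285z.
Stationarity requires all roots to lie outside the unit circle, i.e. |z| > 1 for every root.
This is linear in z: 1 + (1.285) z = 0  =>  z = -1/(1.285) = -0.77821,  |z| = 0.77821.
Moduli of all roots: 0.7782.
All moduli strictly greater than 1? No.
Verdict: Not stationary.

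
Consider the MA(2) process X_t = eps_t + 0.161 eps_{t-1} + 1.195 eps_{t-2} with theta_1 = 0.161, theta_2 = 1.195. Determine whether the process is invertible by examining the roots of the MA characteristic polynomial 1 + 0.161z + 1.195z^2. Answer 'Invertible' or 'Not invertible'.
\text{Not invertible}

The MA(q) characteristic polynomial is P(z) = 1 + 0.161z + 1.195z^2.
Invertibility requires all roots to lie outside the unit circle, i.e. |z| > 1 for every root.
Set 1 + (0.161) z + (1.195) z^2 = 0, i.e. a z^2 + b z + c = 0 with a = 1.195, b = 0.161, c = 1.
Discriminant D = b^2 - 4ac = (0.161)^2 - 4*(1.195)*1 = 0.025921 - (4.78) = -4.754079.
D < 0, so the roots are the complex-conjugate pair z = (-b +/- i sqrt(-D)) / (2a) = -0.0674 +/- 0.9123i.
For a conjugate pair |z|^2 = z * conj(z) = (product of roots) = c/a = 1/(1.195) = 0.83682, so |z| = sqrt(0.83682) = 0.9148 for both roots.
Moduli of all roots: 0.9148, 0.9148.
All moduli strictly greater than 1? No.
Verdict: Not invertible.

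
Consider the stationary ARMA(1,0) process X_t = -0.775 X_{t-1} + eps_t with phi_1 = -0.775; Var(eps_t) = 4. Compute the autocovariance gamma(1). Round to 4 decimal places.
\gamma(1) = -7.7621

Multiply the model equation by X_{t-k} and take expectations. With theta_0 = psi_0 = 1 and psi_j the MA(infinity) weights, this gives
  gamma(k) - sum_i phi_i gamma(k-i) = c_k,
  c_k = sigma^2 * sum_{j=k..q} theta_j psi_{j-k}   (c_k = 0 for k > q),
using gamma(-m) = gamma(m).
Pure AR (q = 0): c_0 = sigma^2 = 4, c_k = 0 for k >= 1.
Equations for k = 0 and k = 1 (AR order 1):
  gamma(0) = phi_1 gamma(1) + c_0
  gamma(1) = phi_1 gamma(0) + c_1
Substituting the second into the first: gamma(0) (1 - phi_1^2) = c_0 + phi_1 c_1, so
  gamma(0) = c_0 / (1 - phi_1^2) = 4 / (1 - (-0.775)^2) = 4 / 0.399375 = 10.015649.
  gamma(1) = phi_1 gamma(0) = (-0.775)(10.015649) = -7.762128.
Therefore gamma(1) = -7.7621 (to 4 decimal places).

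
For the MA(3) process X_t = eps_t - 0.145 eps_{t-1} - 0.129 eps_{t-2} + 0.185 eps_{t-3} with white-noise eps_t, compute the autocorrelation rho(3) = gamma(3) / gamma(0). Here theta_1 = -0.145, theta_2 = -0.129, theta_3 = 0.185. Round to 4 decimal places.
\rho(3) = 0.1726

For an MA(q) process with theta_0 = 1, the autocovariance is
  gamma(k) = sigma^2 * sum_{i=0..q-k} theta_i * theta_{i+k},
and rho(k) = gamma(k) / gamma(0). Sigma^2 cancels.
  numerator   = (1)*(0.185) = 0.185.
  denominator = (1)^2 + (-0.145)^2 + (-0.129)^2 + (0.185)^2 = 1.071891.
  rho(3) = 0.185 / 1.071891 = 0.1726.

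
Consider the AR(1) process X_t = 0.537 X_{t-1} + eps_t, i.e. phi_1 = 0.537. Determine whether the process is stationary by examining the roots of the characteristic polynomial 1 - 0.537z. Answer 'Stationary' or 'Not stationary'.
\text{Stationary}

The AR(p) characteristic polynomial is P(z) = 1 - 0.537z.
Stationarity requires all roots to lie outside the unit circle, i.e. |z| > 1 for every root.
This is linear in z: 1 + (-0.537) z = 0  =>  z = -1/(-0.537) = 1.862197,  |z| = 1.862197.
Moduli of all roots: 1.8622.
All moduli strictly greater than 1? Yes.
Verdict: Stationary.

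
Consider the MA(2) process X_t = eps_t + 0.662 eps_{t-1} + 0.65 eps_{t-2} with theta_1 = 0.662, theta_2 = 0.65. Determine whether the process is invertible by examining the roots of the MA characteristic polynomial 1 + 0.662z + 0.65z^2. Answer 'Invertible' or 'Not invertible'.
\text{Invertible}

The MA(q) characteristic polynomial is P(z) = 1 + 0.662z + 0.65z^2.
Invertibility requires all roots to lie outside the unit circle, i.e. |z| > 1 for every root.
Set 1 + (0.662) z + (0.65) z^2 = 0, i.e. a z^2 + b z + c = 0 with a = 0.65, b = 0.662, c = 1.
Discriminant D = b^2 - 4ac = (0.662)^2 - 4*(0.65)*1 = 0.438244 - (2.6) = -2.161756.
D < 0, so the roots are the complex-conjugate pair z = (-b +/- i sqrt(-D)) / (2a) = -0.5092 +/- 1.131i.
For a conjugate pair |z|^2 = z * conj(z) = (product of roots) = c/a = 1/(0.65) = 1.538462, so |z| = sqrt(1.538462) = 1.2403 for both roots.
Moduli of all roots: 1.2403, 1.2403.
All moduli strictly greater than 1? Yes.
Verdict: Invertible.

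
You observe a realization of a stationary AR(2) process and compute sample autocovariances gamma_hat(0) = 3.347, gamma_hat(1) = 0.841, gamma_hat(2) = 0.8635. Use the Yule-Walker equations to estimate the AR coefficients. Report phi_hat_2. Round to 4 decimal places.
\hat\phi_{2} = 0.2080

The Yule-Walker equations for an AR(p) process read, in matrix form,
  Gamma_p phi = r_p,   with   (Gamma_p)_{ij} = gamma(|i - j|),
                       (r_p)_i = gamma(i),   i,j = 1..p.
Substitute the sample gammas (Toeplitz matrix and right-hand side of size 2):
  Gamma_p = [[3.347, 0.841], [0.841, 3.347]]
  r_p     = [0.841, 0.8635]
Written out:
  3.347 phi_1 + 0.841 phi_2 = 0.841
  0.841 phi_1 + 3.347 phi_2 = 0.8635
Solve by Cramer's rule:
  det = gamma(0)^2 - gamma(1)^2 = (3.347)^2 - (0.841)^2 = 11.202409 - 0.707281 = 10.495128
  phi_hat_1 = [gamma(1) gamma(0) - gamma(1) gamma(2)] / det = [(0.841)(3.347) - (0.841)(0.8635)] / 10.495128 = 2.0886235 / 10.495128 = 0.199
  phi_hat_2 = [gamma(0) gamma(2) - gamma(1)^2] / det = [(3.347)(0.8635) - (0.841)^2] / 10.495128 = 2.1828535 / 10.495128 = 0.208
So phi_hat = [0.1990, 0.2080].
Therefore phi_hat_2 = 0.2080.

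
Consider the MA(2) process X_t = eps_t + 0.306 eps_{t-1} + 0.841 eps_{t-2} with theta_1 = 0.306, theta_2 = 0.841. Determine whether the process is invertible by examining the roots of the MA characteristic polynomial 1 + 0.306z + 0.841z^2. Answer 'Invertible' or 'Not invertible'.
\text{Invertible}

The MA(q) characteristic polynomial is P(z) = 1 + 0.306z + 0.841z^2.
Invertibility requires all roots to lie outside the unit circle, i.e. |z| > 1 for every root.
Set 1 + (0.306) z + (0.841) z^2 = 0, i.e. a z^2 + b z + c = 0 with a = 0.841, b = 0.306, c = 1.
Discriminant D = b^2 - 4ac = (0.306)^2 - 4*(0.841)*1 = 0.093636 - (3.364) = -3.270364.
D < 0, so the roots are the complex-conjugate pair z = (-b +/- i sqrt(-D)) / (2a) = -0.1819 +/- 1.0752i.
For a conjugate pair |z|^2 = z * conj(z) = (product of roots) = c/a = 1/(0.841) = 1.189061, so |z| = sqrt(1.189061) = 1.0904 for both roots.
Moduli of all roots: 1.0904, 1.0904.
All moduli strictly greater than 1? Yes.
Verdict: Invertible.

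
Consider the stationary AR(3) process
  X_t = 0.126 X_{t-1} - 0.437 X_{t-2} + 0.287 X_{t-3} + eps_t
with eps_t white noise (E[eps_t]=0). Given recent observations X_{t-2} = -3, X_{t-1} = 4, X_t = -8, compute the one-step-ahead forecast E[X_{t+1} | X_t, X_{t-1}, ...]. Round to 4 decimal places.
E[X_{t+1} \mid \mathcal F_t] = -3.6170

For an AR(p) model X_t = c + sum_i phi_i X_{t-i} + eps_t, the
one-step-ahead conditional mean is
  E[X_{t+1} | X_t, ...] = c + sum_i phi_i X_{t+1-i}.
Substitute known values:
  E[X_{t+1} | ...] = (0.126) * (-8) + (-0.437) * (4) + (0.287) * (-3)
                   = -3.6170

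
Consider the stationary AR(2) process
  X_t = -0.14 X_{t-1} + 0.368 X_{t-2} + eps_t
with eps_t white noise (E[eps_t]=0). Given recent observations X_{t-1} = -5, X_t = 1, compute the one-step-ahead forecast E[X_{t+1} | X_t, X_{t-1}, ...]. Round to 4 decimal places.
E[X_{t+1} \mid \mathcal F_t] = -1.9800

For an AR(p) model X_t = c + sum_i phi_i X_{t-i} + eps_t, the
one-step-ahead conditional mean is
  E[X_{t+1} | X_t, ...] = c + sum_i phi_i X_{t+1-i}.
Substitute known values:
  E[X_{t+1} | ...] = (-0.14) * (1) + (0.368) * (-5)
                   = -1.9800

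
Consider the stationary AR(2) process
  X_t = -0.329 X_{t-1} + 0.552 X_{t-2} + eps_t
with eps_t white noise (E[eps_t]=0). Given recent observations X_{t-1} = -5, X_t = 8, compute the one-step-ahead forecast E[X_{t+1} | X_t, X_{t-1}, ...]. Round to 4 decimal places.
E[X_{t+1} \mid \mathcal F_t] = -5.3920

For an AR(p) model X_t = c + sum_i phi_i X_{t-i} + eps_t, the
one-step-ahead conditional mean is
  E[X_{t+1} | X_t, ...] = c + sum_i phi_i X_{t+1-i}.
Substitute known values:
  E[X_{t+1} | ...] = (-0.329) * (8) + (0.552) * (-5)
                   = -5.3920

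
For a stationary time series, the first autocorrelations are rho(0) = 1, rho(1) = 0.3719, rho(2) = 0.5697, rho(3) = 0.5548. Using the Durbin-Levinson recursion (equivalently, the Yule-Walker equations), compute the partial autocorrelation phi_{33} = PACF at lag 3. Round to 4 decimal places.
\phi_{33} = 0.4070

The PACF at lag k is phi_{kk}, the last component of the solution
to the Yule-Walker system G_k phi = r_k where
  (G_k)_{ij} = rho(|i - j|), (r_k)_i = rho(i), i,j = 1..k.
Equivalently, Durbin-Levinson gives phi_{kk} iteratively:
  phi_{11} = rho(1)
  phi_{kk} = [rho(k) - sum_{j=1..k-1} phi_{k-1,j} rho(k-j)]
            / [1 - sum_{j=1..k-1} phi_{k-1,j} rho(j)],
  phi_{k,j} = phi_{k-1,j} - phi_{kk} phi_{k-1,k-j},  j = 1..k-1.
Step k = 1:
  phi_11 = rho(1) = 0.3719.
Step k = 2:
  phi_22 = [rho(2) - phi_11 rho(1)] / [1 - phi_11 rho(1)] = [0.5697 - (0.3719)(0.3719)] / [1 - (0.3719)(0.3719)]
         = 0.43139039 / 0.86169039 = 0.500633.
  Update: phi_21 = phi_11 - phi_22 phi_11 = 0.3719 - (0.500633)(0.3719) = 0.185715.
Step k = 3:
  phi_33 = [rho(3) - phi_21 rho(2) - phi_22 rho(1)] / [1 - phi_21 rho(1) - phi_22 rho(2)]
    numerator   = 0.5548 - (0.185715)(0.5697) - (0.500633)(0.3719) = 0.26281303
    denominator = 1 - (0.185715)(0.3719) - (0.500633)(0.5697) = 0.64572225
  phi_33 = 0.26281303 / 0.64572225 = 0.407.
Therefore phi_{33} = 0.4070.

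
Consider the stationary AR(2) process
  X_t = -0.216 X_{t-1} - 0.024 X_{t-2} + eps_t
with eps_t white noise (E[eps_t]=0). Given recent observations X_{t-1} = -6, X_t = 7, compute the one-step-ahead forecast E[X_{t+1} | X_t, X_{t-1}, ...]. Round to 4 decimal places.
E[X_{t+1} \mid \mathcal F_t] = -1.3680

For an AR(p) model X_t = c + sum_i phi_i X_{t-i} + eps_t, the
one-step-ahead conditional mean is
  E[X_{t+1} | X_t, ...] = c + sum_i phi_i X_{t+1-i}.
Substitute known values:
  E[X_{t+1} | ...] = (-0.216) * (7) + (-0.024) * (-6)
                   = -1.3680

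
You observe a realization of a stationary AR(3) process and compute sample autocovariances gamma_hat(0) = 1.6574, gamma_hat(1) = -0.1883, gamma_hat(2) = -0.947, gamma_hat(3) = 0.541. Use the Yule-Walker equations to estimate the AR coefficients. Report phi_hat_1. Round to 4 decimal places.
\hat\phi_{1} = -0.0370

The Yule-Walker equations for an AR(p) process read, in matrix form,
  Gamma_p phi = r_p,   with   (Gamma_p)_{ij} = gamma(|i - j|),
                       (r_p)_i = gamma(i),   i,j = 1..p.
Substitute the sample gammas (Toeplitz matrix and right-hand side of size 3):
  Gamma_p = [[1.6574, -0.1883, -0.947], [-0.1883, 1.6574, -0.1883], [-0.947, -0.1883, 1.6574]]
  r_p     = [-0.1883, -0.947, 0.541]
Written out (R1..R3):
  (R1) 1.6574 phi_1 - 0.1883 phi_2 - 0.947 phi_3 = -0.1883
  (R2) -0.1883 phi_1 + 1.6574 phi_2 - 0.1883 phi_3 = -0.947
  (R3) -0.947 phi_1 - 0.1883 phi_2 + 1.6574 phi_3 = 0.541
Gaussian elimination:
  R2 <- R2 - (-0.1883/1.6574) R1 = R2 - (-0.113612) R1:  1.636007 phi_2 - 0.29589 phi_3 = -0.968393
  R3 <- R3 - (-0.947/1.6574) R1 = R3 - (-0.571377) R1:  -0.29589 phi_2 + 1.116306 phi_3 = 0.43341
  R3 <- R3 - (-0.29589/1.636007) R2 = R3 - (-0.180861) R2:  1.062791 phi_3 = 0.258265
Back-substitution:
  phi_hat_3 = 0.258265 / 1.062791 = 0.243006
  phi_hat_2 = (-0.968393 - (-0.29589)(0.243006)) / 1.636007 = -0.547974
  phi_hat_1 = (-0.1883 - (-0.1883)(-0.547974) - (-0.947)(0.243006)) / 1.6574 = -0.03702
So phi_hat = [-0.0370, -0.5480, 0.2430].
Therefore phi_hat_1 = -0.0370.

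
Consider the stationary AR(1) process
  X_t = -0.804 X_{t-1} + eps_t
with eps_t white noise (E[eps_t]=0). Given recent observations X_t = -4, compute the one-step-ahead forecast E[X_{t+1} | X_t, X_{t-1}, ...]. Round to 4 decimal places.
E[X_{t+1} \mid \mathcal F_t] = 3.2160

For an AR(p) model X_t = c + sum_i phi_i X_{t-i} + eps_t, the
one-step-ahead conditional mean is
  E[X_{t+1} | X_t, ...] = c + sum_i phi_i X_{t+1-i}.
Substitute known values:
  E[X_{t+1} | ...] = (-0.804) * (-4)
                   = 3.2160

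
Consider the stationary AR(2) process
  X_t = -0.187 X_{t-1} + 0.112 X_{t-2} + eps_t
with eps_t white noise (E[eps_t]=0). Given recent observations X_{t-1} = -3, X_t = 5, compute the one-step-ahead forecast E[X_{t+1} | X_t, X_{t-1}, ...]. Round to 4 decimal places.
E[X_{t+1} \mid \mathcal F_t] = -1.2710

For an AR(p) model X_t = c + sum_i phi_i X_{t-i} + eps_t, the
one-step-ahead conditional mean is
  E[X_{t+1} | X_t, ...] = c + sum_i phi_i X_{t+1-i}.
Substitute known values:
  E[X_{t+1} | ...] = (-0.187) * (5) + (0.112) * (-3)
                   = -1.2710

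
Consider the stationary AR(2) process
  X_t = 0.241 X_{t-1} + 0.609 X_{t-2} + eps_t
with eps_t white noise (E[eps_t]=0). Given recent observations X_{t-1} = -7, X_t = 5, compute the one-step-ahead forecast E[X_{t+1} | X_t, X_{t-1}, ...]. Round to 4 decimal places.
E[X_{t+1} \mid \mathcal F_t] = -3.0580

For an AR(p) model X_t = c + sum_i phi_i X_{t-i} + eps_t, the
one-step-ahead conditional mean is
  E[X_{t+1} | X_t, ...] = c + sum_i phi_i X_{t+1-i}.
Substitute known values:
  E[X_{t+1} | ...] = (0.241) * (5) + (0.609) * (-7)
                   = -3.0580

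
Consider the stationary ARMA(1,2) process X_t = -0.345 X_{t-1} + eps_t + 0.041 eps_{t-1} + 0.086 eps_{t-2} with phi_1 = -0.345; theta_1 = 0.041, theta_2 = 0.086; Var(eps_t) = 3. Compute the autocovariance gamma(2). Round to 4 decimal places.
\gamma(2) = 0.6475

Multiply the model equation by X_{t-k} and take expectations. With theta_0 = psi_0 = 1 and psi_j the MA(infinity) weights, this gives
  gamma(k) - sum_i phi_i gamma(k-i) = c_k,
  c_k = sigma^2 * sum_{j=k..q} theta_j psi_{j-k}   (c_k = 0 for k > q),
using gamma(-m) = gamma(m).
psi-weights needed (psi_j = theta_j + sum_i phi_i psi_{j-i}):
  psi_1 = theta_1 + phi_1 = 0.041 + (-0.345) = -0.304
  psi_2 = theta_2 + phi_1 psi_1 = 0.086 + (-0.345)(-0.304) = 0.19088
Right-hand sides:
  c_0 = sigma^2 (1 + theta_1 psi_1 + theta_2 psi_2) = 3 * (1 + (0.041)(-0.304) + (0.086)(0.19088)) = 3 * 1.003952 = 3.011855
  c_1 = sigma^2 (theta_1 + theta_2 psi_1) = 3 * (0.041 + (0.086)(-0.304)) = 0.044568
  c_2 = sigma^2 theta_2 = 3 * (0.086) = 0.258
Equations for k = 0 and k = 1 (AR order 1):
  gamma(0) = phi_1 gamma(1) + c_0
  gamma(1) = phi_1 gamma(0) + c_1
Substituting the second into the first: gamma(0) (1 - phi_1^2) = c_0 + phi_1 c_1, so
  gamma(0) = (c_0 + phi_1 c_1) / (1 - phi_1^2) = (3.011855 + (-0.345)(0.044568)) / (1 - (-0.345)^2) = 2.996479 / 0.880975 = 3.401321.
  gamma(1) = phi_1 gamma(0) + c_1 = (-0.345)(3.401321) + (0.044568) = -1.128888.
For k = 2: gamma(2) = phi_1 gamma(1) + c_2
  = (-0.345)(-1.128888) + (0.258) = 0.647466.
Therefore gamma(2) = 0.6475 (to 4 decimal places).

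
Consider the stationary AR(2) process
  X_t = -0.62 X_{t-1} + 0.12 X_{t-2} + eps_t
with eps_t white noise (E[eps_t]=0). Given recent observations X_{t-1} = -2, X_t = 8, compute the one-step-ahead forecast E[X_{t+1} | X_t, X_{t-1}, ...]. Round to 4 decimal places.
E[X_{t+1} \mid \mathcal F_t] = -5.2000

For an AR(p) model X_t = c + sum_i phi_i X_{t-i} + eps_t, the
one-step-ahead conditional mean is
  E[X_{t+1} | X_t, ...] = c + sum_i phi_i X_{t+1-i}.
Substitute known values:
  E[X_{t+1} | ...] = (-0.62) * (8) + (0.12) * (-2)
                   = -5.2000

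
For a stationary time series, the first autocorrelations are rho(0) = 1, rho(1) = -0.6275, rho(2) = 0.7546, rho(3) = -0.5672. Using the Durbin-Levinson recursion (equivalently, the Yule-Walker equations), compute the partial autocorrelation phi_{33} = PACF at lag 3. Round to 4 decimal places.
\phi_{33} = -0.0052

The PACF at lag k is phi_{kk}, the last component of the solution
to the Yule-Walker system G_k phi = r_k where
  (G_k)_{ij} = rho(|i - j|), (r_k)_i = rho(i), i,j = 1..k.
Equivalently, Durbin-Levinson gives phi_{kk} iteratively:
  phi_{11} = rho(1)
  phi_{kk} = [rho(k) - sum_{j=1..k-1} phi_{k-1,j} rho(k-j)]
            / [1 - sum_{j=1..k-1} phi_{k-1,j} rho(j)],
  phi_{k,j} = phi_{k-1,j} - phi_{kk} phi_{k-1,k-j},  j = 1..k-1.
Step k = 1:
  phi_11 = rho(1) = -0.6275.
Step k = 2:
  phi_22 = [rho(2) - phi_11 rho(1)] / [1 - phi_11 rho(1)] = [0.7546 - (-0.6275)(-0.6275)] / [1 - (-0.6275)(-0.6275)]
         = 0.36084375 / 0.60624375 = 0.595212.
  Update: phi_21 = phi_11 - phi_22 phi_11 = -0.6275 - (0.595212)(-0.6275) = -0.254004.
Step k = 3:
  phi_33 = [rho(3) - phi_21 rho(2) - phi_22 rho(1)] / [1 - phi_21 rho(1) - phi_22 rho(2)]
    numerator   = -0.5672 - (-0.254004)(0.7546) - (0.595212)(-0.6275) = -0.00203265
    denominator = 1 - (-0.254004)(-0.6275) - (0.595212)(0.7546) = 0.3914651
  phi_33 = -0.00203265 / 0.3914651 = -0.0052.
Therefore phi_{33} = -0.0052.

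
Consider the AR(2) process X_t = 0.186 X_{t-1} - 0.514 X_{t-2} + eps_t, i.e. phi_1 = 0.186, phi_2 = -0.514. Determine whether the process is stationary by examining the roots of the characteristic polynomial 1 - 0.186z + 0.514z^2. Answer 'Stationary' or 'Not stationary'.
\text{Stationary}

The AR(p) characteristic polynomial is P(z) = 1 - 0.186z + 0.514z^2.
Stationarity requires all roots to lie outside the unit circle, i.e. |z| > 1 for every root.
Set 1 + (-0.186) z + (0.514) z^2 = 0, i.e. a z^2 + b z + c = 0 with a = 0.514, b = -0.186, c = 1.
Discriminant D = b^2 - 4ac = (-0.186)^2 - 4*(0.514)*1 = 0.034596 - (2.056) = -2.021404.
D < 0, so the roots are the complex-conjugate pair z = (-b +/- i sqrt(-D)) / (2a) = 0.1809 +/- 1.383i.
For a conjugate pair |z|^2 = z * conj(z) = (product of roots) = c/a = 1/(0.514) = 1.945525, so |z| = sqrt(1.945525) = 1.3948 for both roots.
Moduli of all roots: 1.3948, 1.3948.
All moduli strictly greater than 1? Yes.
Verdict: Stationary.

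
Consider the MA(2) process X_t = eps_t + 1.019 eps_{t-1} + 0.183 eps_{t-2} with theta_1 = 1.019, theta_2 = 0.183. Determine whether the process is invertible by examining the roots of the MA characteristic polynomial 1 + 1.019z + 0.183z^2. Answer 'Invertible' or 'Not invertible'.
\text{Invertible}

The MA(q) characteristic polynomial is P(z) = 1 + 1.019z + 0.183z^2.
Invertibility requires all roots to lie outside the unit circle, i.e. |z| > 1 for every root.
Set 1 + (1.019) z + (0.183) z^2 = 0, i.e. a z^2 + b z + c = 0 with a = 0.183, b = 1.019, c = 1.
Discriminant D = b^2 - 4ac = (1.019)^2 - 4*(0.183)*1 = 1.038361 - (0.732) = 0.306361.
D >= 0, so the roots are real: z = (-b +/- sqrt(D)) / (2a) = (-1.019 +/- 0.553499) / (0.366).
  z_1 = (-1.019 + 0.553499) / (0.366) = -1.2719,   |z_1| = 1.2719.
  z_2 = (-1.019 - 0.553499) / (0.366) = -4.2964,   |z_2| = 4.2964.
Moduli of all roots: 1.2719, 4.2964.
All moduli strictly greater than 1? Yes.
Verdict: Invertible.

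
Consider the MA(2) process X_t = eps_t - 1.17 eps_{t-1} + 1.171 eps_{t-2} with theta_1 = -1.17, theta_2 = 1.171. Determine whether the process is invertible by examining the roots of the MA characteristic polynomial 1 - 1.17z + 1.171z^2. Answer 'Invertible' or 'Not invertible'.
\text{Not invertible}

The MA(q) characteristic polynomial is P(z) = 1 - 1.17z + 1.171z^2.
Invertibility requires all roots to lie outside the unit circle, i.e. |z| > 1 for every root.
Set 1 + (-1.17) z + (1.171) z^2 = 0, i.e. a z^2 + b z + c = 0 with a = 1.171, b = -1.17, c = 1.
Discriminant D = b^2 - 4ac = (-1.17)^2 - 4*(1.171)*1 = 1.3689 - (4.684) = -3.3151.
D < 0, so the roots are the complex-conjugate pair z = (-b +/- i sqrt(-D)) / (2a) = 0.4996 +/- 0.7774i.
For a conjugate pair |z|^2 = z * conj(z) = (product of roots) = c/a = 1/(1.171) = 0.853971, so |z| = sqrt(0.853971) = 0.9241 for both roots.
Moduli of all roots: 0.9241, 0.9241.
All moduli strictly greater than 1? No.
Verdict: Not invertible.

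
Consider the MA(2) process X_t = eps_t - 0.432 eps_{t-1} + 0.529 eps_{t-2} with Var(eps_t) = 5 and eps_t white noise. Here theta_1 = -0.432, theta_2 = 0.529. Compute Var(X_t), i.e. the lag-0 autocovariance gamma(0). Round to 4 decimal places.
\gamma(0) = 7.3323

For an MA(q) process X_t = eps_t + sum_i theta_i eps_{t-i} with
Var(eps_t) = sigma^2, the variance is
  gamma(0) = sigma^2 * (1 + sum_i theta_i^2).
  sum_i theta_i^2 = (-0.432)^2 + (0.529)^2 = 0.186624 + 0.279841 = 0.466465.
  gamma(0) = 5 * (1 + 0.466465) = 5 * 1.466465 = 7.332325, which rounds to 7.3323.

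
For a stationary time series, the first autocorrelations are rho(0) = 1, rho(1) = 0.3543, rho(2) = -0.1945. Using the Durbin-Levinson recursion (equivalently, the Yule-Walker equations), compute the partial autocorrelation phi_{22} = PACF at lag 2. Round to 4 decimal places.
\phi_{22} = -0.3660

The PACF at lag k is phi_{kk}, the last component of the solution
to the Yule-Walker system G_k phi = r_k where
  (G_k)_{ij} = rho(|i - j|), (r_k)_i = rho(i), i,j = 1..k.
Equivalently, Durbin-Levinson gives phi_{kk} iteratively:
  phi_{11} = rho(1)
  phi_{kk} = [rho(k) - sum_{j=1..k-1} phi_{k-1,j} rho(k-j)]
            / [1 - sum_{j=1..k-1} phi_{k-1,j} rho(j)],
  phi_{k,j} = phi_{k-1,j} - phi_{kk} phi_{k-1,k-j},  j = 1..k-1.
Step k = 1:
  phi_11 = rho(1) = 0.3543.
Step k = 2:
  phi_22 = [rho(2) - phi_11 rho(1)] / [1 - phi_11 rho(1)] = [-0.1945 - (0.3543)(0.3543)] / [1 - (0.3543)(0.3543)]
         = -0.32002849 / 0.87447151 = -0.366.
Therefore phi_{22} = -0.3660.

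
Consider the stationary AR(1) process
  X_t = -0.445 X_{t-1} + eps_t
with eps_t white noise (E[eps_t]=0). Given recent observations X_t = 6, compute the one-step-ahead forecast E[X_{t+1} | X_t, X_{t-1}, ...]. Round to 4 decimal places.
E[X_{t+1} \mid \mathcal F_t] = -2.6700

For an AR(p) model X_t = c + sum_i phi_i X_{t-i} + eps_t, the
one-step-ahead conditional mean is
  E[X_{t+1} | X_t, ...] = c + sum_i phi_i X_{t+1-i}.
Substitute known values:
  E[X_{t+1} | ...] = (-0.445) * (6)
                   = -2.6700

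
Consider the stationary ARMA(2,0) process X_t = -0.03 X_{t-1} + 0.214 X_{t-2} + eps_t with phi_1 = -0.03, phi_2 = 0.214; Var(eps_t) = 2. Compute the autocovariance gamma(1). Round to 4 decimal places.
\gamma(1) = -0.0801

Multiply the model equation by X_{t-k} and take expectations. With theta_0 = psi_0 = 1 and psi_j the MA(infinity) weights, this gives
  gamma(k) - sum_i phi_i gamma(k-i) = c_k,
  c_k = sigma^2 * sum_{j=k..q} theta_j psi_{j-k}   (c_k = 0 for k > q),
using gamma(-m) = gamma(m).
Pure AR (q = 0): c_0 = sigma^2 = 2, c_k = 0 for k >= 1.
Equations for k = 0, 1, 2 (AR order 2, c_2 = 0):
  (E0) gamma(0) = phi_1 gamma(1) + phi_2 gamma(2) + c_0
  (E1) gamma(1) = phi_1 gamma(0) + phi_2 gamma(1) + c_1
  (E2) gamma(2) = phi_1 gamma(1) + phi_2 gamma(0)
From (E1): gamma(1) = A gamma(0) + B with
  A = phi_1 / (1 - phi_2) = -0.03 / 0.786 = -0.038168,   B = c_1 / (1 - phi_2) = 0 / 0.786 = 0.
Insert (E2) into (E0): gamma(0) (1 - phi_2^2) = phi_1 (1 + phi_2) gamma(1) + c_0.
  phi_1 (1 + phi_2) = (-0.03)(1.214) = -0.03642,   1 - phi_2^2 = 0.954204.
Replace gamma(1) by A gamma(0) + B and collect gamma(0):
  gamma(0) [0.954204 - (-0.03642)(-0.038168)] = c_0 = 2
  gamma(0) * 0.952814 = 2
  gamma(0) = 2 / 0.952814 = 2.099046.
  gamma(1) = A gamma(0) = (-0.038168)(2.099046) = -0.080116.
Therefore gamma(1) = -0.0801 (to 4 decimal places).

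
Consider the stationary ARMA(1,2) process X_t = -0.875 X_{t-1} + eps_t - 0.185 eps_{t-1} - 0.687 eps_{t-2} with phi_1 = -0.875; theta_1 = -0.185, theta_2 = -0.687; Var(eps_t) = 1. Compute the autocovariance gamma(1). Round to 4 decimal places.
\gamma(1) = -1.5309

Multiply the model equation by X_{t-k} and take expectations. With theta_0 = psi_0 = 1 and psi_j the MA(infinity) weights, this gives
  gamma(k) - sum_i phi_i gamma(k-i) = c_k,
  c_k = sigma^2 * sum_{j=k..q} theta_j psi_{j-k}   (c_k = 0 for k > q),
using gamma(-m) = gamma(m).
psi-weights needed (psi_j = theta_j + sum_i phi_i psi_{j-i}):
  psi_1 = theta_1 + phi_1 = -0.185 + (-0.875) = -1.06
  psi_2 = theta_2 + phi_1 psi_1 = -0.687 + (-0.875)(-1.06) = 0.2405
Right-hand sides:
  c_0 = sigma^2 (1 + theta_1 psi_1 + theta_2 psi_2) = 1 * (1 + (-0.185)(-1.06) + (-0.687)(0.2405)) = 1 * 1.030876 = 1.030876
  c_1 = sigma^2 (theta_1 + theta_2 psi_1) = 1 * (-0.185 + (-0.687)(-1.06)) = 0.54322
  c_2 = sigma^2 theta_2 = 1 * (-0.687) = -0.687
Equations for k = 0 and k = 1 (AR order 1):
  gamma(0) = phi_1 gamma(1) + c_0
  gamma(1) = phi_1 gamma(0) + c_1
Substituting the second into the first: gamma(0) (1 - phi_1^2) = c_0 + phi_1 c_1, so
  gamma(0) = (c_0 + phi_1 c_1) / (1 - phi_1^2) = (1.030876 + (-0.875)(0.54322)) / (1 - (-0.875)^2) = 0.555559 / 0.234375 = 2.370385.
  gamma(1) = phi_1 gamma(0) + c_1 = (-0.875)(2.370385) + (0.54322) = -1.530867.
Therefore gamma(1) = -1.5309 (to 4 decimal places).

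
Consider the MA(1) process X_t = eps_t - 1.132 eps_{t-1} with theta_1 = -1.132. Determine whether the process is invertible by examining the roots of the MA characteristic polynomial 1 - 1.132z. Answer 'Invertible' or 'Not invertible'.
\text{Not invertible}

The MA(q) characteristic polynomial is P(z) = 1 - 1.132z.
Invertibility requires all roots to lie outside the unit circle, i.e. |z| > 1 for every root.
This is linear in z: 1 + (-1.132) z = 0  =>  z = -1/(-1.132) = 0.883392,  |z| = 0.883392.
Moduli of all roots: 0.8834.
All moduli strictly greater than 1? No.
Verdict: Not invertible.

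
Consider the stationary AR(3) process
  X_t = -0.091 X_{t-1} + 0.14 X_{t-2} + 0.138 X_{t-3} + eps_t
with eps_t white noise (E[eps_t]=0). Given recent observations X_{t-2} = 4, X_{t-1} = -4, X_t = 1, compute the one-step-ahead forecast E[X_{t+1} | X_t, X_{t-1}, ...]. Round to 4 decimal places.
E[X_{t+1} \mid \mathcal F_t] = -0.0990

For an AR(p) model X_t = c + sum_i phi_i X_{t-i} + eps_t, the
one-step-ahead conditional mean is
  E[X_{t+1} | X_t, ...] = c + sum_i phi_i X_{t+1-i}.
Substitute known values:
  E[X_{t+1} | ...] = (-0.091) * (1) + (0.14) * (-4) + (0.138) * (4)
                   = -0.0990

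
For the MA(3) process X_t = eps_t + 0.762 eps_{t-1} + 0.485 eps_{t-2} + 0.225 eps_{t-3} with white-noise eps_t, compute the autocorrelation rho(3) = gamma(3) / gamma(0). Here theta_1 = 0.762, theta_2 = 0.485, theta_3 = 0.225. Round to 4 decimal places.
\rho(3) = 0.1205

For an MA(q) process with theta_0 = 1, the autocovariance is
  gamma(k) = sigma^2 * sum_{i=0..q-k} theta_i * theta_{i+k},
and rho(k) = gamma(k) / gamma(0). Sigma^2 cancels.
  numerator   = (1)*(0.225) = 0.225.
  denominator = (1)^2 + (0.762)^2 + (0.485)^2 + (0.225)^2 = 1.866494.
  rho(3) = 0.225 / 1.866494 = 0.1205.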